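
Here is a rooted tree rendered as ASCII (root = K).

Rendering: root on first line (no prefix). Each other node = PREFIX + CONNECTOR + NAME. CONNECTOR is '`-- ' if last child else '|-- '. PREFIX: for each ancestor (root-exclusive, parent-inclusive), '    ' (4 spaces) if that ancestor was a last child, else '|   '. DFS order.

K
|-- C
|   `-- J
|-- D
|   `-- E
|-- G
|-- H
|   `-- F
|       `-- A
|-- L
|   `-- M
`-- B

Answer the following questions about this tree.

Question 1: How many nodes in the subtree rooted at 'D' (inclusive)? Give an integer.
Subtree rooted at D contains: D, E
Count = 2

Answer: 2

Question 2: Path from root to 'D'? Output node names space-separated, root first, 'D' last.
Answer: K D

Derivation:
Walk down from root: K -> D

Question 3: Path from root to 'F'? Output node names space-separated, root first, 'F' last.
Answer: K H F

Derivation:
Walk down from root: K -> H -> F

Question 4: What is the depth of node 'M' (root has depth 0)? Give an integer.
Path from root to M: K -> L -> M
Depth = number of edges = 2

Answer: 2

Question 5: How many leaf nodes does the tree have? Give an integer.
Answer: 6

Derivation:
Leaves (nodes with no children): A, B, E, G, J, M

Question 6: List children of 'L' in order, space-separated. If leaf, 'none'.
Answer: M

Derivation:
Node L's children (from adjacency): M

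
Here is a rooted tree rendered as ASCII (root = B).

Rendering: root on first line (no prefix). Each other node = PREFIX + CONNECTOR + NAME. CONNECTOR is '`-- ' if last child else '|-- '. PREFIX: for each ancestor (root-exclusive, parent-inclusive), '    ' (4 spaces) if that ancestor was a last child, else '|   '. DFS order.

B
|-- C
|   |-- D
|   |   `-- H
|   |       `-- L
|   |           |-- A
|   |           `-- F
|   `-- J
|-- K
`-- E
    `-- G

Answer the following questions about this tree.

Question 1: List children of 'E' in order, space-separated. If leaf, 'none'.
Node E's children (from adjacency): G

Answer: G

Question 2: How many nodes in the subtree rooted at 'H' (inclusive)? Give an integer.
Answer: 4

Derivation:
Subtree rooted at H contains: A, F, H, L
Count = 4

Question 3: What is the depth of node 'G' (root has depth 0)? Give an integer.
Path from root to G: B -> E -> G
Depth = number of edges = 2

Answer: 2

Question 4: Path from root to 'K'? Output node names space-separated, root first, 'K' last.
Walk down from root: B -> K

Answer: B K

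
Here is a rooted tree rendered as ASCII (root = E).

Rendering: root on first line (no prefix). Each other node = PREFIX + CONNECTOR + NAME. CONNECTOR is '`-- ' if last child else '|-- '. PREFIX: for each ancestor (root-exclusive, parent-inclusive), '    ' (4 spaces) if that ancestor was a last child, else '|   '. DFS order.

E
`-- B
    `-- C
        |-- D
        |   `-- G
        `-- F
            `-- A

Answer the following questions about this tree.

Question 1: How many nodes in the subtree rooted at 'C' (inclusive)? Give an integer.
Subtree rooted at C contains: A, C, D, F, G
Count = 5

Answer: 5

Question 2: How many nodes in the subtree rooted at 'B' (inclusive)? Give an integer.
Subtree rooted at B contains: A, B, C, D, F, G
Count = 6

Answer: 6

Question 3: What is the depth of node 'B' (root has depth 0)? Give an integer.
Path from root to B: E -> B
Depth = number of edges = 1

Answer: 1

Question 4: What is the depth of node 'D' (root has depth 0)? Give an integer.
Answer: 3

Derivation:
Path from root to D: E -> B -> C -> D
Depth = number of edges = 3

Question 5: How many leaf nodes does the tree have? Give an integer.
Leaves (nodes with no children): A, G

Answer: 2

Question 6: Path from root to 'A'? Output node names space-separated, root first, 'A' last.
Walk down from root: E -> B -> C -> F -> A

Answer: E B C F A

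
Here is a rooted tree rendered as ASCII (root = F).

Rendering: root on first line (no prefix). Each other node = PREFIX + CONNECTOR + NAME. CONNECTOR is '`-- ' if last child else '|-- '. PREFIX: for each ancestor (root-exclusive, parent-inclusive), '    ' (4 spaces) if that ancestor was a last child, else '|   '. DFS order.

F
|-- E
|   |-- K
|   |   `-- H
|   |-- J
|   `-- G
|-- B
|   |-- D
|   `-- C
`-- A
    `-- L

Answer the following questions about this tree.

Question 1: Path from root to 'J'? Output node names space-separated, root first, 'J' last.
Walk down from root: F -> E -> J

Answer: F E J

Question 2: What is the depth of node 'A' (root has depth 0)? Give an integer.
Answer: 1

Derivation:
Path from root to A: F -> A
Depth = number of edges = 1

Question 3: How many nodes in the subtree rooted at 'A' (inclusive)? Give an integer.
Subtree rooted at A contains: A, L
Count = 2

Answer: 2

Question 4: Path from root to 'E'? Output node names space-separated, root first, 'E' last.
Answer: F E

Derivation:
Walk down from root: F -> E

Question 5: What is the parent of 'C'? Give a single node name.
Answer: B

Derivation:
Scan adjacency: C appears as child of B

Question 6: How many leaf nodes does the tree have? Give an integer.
Answer: 6

Derivation:
Leaves (nodes with no children): C, D, G, H, J, L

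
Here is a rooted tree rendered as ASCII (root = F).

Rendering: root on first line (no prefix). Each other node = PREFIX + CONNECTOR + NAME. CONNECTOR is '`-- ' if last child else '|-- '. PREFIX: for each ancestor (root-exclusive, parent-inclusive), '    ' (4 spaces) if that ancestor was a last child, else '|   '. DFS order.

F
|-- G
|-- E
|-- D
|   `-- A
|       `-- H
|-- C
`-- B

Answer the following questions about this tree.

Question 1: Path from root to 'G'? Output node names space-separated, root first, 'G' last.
Answer: F G

Derivation:
Walk down from root: F -> G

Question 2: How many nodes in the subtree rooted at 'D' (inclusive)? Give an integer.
Subtree rooted at D contains: A, D, H
Count = 3

Answer: 3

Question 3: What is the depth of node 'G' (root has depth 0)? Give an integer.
Path from root to G: F -> G
Depth = number of edges = 1

Answer: 1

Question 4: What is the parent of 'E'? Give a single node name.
Answer: F

Derivation:
Scan adjacency: E appears as child of F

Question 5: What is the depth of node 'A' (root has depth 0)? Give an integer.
Path from root to A: F -> D -> A
Depth = number of edges = 2

Answer: 2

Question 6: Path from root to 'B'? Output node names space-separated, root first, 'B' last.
Answer: F B

Derivation:
Walk down from root: F -> B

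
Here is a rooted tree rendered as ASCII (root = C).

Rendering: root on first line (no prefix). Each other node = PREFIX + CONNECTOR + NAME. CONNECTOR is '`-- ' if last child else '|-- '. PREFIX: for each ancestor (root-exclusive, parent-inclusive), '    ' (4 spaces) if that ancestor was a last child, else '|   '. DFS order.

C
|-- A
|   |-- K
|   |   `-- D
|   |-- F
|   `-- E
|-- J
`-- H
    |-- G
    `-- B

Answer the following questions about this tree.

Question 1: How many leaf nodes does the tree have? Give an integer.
Leaves (nodes with no children): B, D, E, F, G, J

Answer: 6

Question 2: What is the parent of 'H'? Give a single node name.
Answer: C

Derivation:
Scan adjacency: H appears as child of C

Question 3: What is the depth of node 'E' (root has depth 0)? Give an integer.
Path from root to E: C -> A -> E
Depth = number of edges = 2

Answer: 2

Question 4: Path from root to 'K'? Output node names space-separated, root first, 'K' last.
Walk down from root: C -> A -> K

Answer: C A K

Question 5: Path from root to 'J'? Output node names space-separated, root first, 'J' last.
Walk down from root: C -> J

Answer: C J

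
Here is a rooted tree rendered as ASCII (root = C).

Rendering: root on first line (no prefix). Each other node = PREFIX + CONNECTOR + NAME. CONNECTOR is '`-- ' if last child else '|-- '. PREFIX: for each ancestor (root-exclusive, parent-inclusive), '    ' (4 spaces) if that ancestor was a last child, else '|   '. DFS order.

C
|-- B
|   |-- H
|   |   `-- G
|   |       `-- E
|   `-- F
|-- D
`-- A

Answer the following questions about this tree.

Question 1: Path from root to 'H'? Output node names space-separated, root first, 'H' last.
Walk down from root: C -> B -> H

Answer: C B H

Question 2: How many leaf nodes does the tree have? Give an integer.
Answer: 4

Derivation:
Leaves (nodes with no children): A, D, E, F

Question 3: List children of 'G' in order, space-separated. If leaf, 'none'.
Answer: E

Derivation:
Node G's children (from adjacency): E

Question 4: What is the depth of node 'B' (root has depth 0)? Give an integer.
Path from root to B: C -> B
Depth = number of edges = 1

Answer: 1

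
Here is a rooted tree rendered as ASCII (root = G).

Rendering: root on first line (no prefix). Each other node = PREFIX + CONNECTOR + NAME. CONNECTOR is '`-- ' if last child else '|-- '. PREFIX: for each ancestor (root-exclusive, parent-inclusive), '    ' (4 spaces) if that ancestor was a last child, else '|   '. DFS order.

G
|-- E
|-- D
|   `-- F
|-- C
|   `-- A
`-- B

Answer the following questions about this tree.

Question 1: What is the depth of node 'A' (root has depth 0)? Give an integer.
Path from root to A: G -> C -> A
Depth = number of edges = 2

Answer: 2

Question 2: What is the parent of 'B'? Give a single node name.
Answer: G

Derivation:
Scan adjacency: B appears as child of G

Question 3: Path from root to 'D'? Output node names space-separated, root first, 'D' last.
Answer: G D

Derivation:
Walk down from root: G -> D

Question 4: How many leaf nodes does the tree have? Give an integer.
Answer: 4

Derivation:
Leaves (nodes with no children): A, B, E, F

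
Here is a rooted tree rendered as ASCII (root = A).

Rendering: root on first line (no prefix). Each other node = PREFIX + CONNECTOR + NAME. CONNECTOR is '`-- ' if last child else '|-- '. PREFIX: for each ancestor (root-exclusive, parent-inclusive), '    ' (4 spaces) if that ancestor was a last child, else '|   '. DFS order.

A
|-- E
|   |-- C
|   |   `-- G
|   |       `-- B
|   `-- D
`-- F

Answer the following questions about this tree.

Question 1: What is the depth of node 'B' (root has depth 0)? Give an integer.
Answer: 4

Derivation:
Path from root to B: A -> E -> C -> G -> B
Depth = number of edges = 4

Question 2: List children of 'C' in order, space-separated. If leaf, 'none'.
Node C's children (from adjacency): G

Answer: G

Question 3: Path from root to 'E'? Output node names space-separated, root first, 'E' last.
Walk down from root: A -> E

Answer: A E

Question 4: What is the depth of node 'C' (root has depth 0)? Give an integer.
Path from root to C: A -> E -> C
Depth = number of edges = 2

Answer: 2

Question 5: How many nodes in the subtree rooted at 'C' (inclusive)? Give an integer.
Answer: 3

Derivation:
Subtree rooted at C contains: B, C, G
Count = 3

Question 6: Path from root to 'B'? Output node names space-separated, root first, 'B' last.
Answer: A E C G B

Derivation:
Walk down from root: A -> E -> C -> G -> B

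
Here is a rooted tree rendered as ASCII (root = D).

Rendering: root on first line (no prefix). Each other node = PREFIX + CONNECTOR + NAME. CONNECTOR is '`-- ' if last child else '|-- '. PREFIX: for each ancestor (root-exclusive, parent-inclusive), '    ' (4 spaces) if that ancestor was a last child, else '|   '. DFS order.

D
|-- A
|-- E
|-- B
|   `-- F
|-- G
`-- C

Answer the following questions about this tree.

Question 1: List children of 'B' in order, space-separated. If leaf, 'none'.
Answer: F

Derivation:
Node B's children (from adjacency): F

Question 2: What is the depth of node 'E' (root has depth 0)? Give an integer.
Answer: 1

Derivation:
Path from root to E: D -> E
Depth = number of edges = 1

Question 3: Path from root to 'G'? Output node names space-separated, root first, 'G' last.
Walk down from root: D -> G

Answer: D G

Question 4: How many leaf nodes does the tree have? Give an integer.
Leaves (nodes with no children): A, C, E, F, G

Answer: 5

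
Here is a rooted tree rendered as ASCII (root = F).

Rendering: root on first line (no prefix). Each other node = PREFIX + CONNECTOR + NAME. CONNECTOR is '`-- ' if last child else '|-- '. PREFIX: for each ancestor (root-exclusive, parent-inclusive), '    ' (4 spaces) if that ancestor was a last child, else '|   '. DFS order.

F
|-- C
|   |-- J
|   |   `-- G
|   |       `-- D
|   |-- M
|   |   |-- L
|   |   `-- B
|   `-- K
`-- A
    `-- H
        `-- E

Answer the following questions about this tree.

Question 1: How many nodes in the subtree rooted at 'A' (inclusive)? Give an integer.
Subtree rooted at A contains: A, E, H
Count = 3

Answer: 3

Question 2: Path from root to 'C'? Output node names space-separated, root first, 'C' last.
Answer: F C

Derivation:
Walk down from root: F -> C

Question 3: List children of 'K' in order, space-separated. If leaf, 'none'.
Answer: none

Derivation:
Node K's children (from adjacency): (leaf)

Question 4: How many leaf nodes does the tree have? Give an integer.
Leaves (nodes with no children): B, D, E, K, L

Answer: 5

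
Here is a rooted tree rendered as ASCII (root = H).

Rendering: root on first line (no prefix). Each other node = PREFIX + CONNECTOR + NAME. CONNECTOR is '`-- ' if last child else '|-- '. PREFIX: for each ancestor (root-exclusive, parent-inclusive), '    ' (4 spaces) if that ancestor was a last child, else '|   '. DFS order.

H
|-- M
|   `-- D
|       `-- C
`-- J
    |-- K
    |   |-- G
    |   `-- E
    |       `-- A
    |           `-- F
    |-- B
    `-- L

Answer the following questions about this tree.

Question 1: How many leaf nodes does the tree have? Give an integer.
Answer: 5

Derivation:
Leaves (nodes with no children): B, C, F, G, L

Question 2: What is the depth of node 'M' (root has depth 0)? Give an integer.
Answer: 1

Derivation:
Path from root to M: H -> M
Depth = number of edges = 1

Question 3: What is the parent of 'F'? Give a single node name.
Answer: A

Derivation:
Scan adjacency: F appears as child of A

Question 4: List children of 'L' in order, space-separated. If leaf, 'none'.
Answer: none

Derivation:
Node L's children (from adjacency): (leaf)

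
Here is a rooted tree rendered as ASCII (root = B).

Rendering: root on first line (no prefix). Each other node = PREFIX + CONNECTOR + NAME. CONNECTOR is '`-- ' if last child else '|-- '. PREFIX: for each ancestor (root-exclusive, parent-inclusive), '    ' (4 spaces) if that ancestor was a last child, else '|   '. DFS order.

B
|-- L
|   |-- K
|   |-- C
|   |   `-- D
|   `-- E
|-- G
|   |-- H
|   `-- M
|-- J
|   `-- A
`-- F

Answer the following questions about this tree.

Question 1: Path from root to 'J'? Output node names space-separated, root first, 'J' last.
Walk down from root: B -> J

Answer: B J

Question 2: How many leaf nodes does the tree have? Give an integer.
Answer: 7

Derivation:
Leaves (nodes with no children): A, D, E, F, H, K, M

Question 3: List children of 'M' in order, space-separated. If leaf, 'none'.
Answer: none

Derivation:
Node M's children (from adjacency): (leaf)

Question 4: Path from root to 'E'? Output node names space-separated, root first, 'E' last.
Walk down from root: B -> L -> E

Answer: B L E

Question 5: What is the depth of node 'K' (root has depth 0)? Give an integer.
Path from root to K: B -> L -> K
Depth = number of edges = 2

Answer: 2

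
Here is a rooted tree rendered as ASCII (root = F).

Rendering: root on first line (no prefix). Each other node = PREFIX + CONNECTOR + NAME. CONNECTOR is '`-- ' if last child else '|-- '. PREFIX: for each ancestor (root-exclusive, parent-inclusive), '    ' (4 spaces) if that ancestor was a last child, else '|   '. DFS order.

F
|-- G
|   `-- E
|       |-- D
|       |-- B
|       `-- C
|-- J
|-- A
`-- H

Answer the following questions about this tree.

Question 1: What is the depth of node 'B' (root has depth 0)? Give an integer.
Path from root to B: F -> G -> E -> B
Depth = number of edges = 3

Answer: 3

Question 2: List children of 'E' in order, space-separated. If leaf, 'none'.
Answer: D B C

Derivation:
Node E's children (from adjacency): D, B, C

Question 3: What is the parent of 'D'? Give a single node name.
Answer: E

Derivation:
Scan adjacency: D appears as child of E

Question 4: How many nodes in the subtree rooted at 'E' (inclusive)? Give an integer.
Answer: 4

Derivation:
Subtree rooted at E contains: B, C, D, E
Count = 4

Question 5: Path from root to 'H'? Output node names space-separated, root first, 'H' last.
Answer: F H

Derivation:
Walk down from root: F -> H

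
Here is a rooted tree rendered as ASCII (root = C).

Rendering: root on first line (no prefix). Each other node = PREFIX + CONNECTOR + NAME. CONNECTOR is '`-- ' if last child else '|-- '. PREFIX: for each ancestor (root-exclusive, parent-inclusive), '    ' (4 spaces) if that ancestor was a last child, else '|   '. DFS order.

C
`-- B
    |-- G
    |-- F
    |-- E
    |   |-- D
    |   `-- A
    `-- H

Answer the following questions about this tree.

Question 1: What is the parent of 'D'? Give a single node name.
Scan adjacency: D appears as child of E

Answer: E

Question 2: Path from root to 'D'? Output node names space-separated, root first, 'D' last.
Walk down from root: C -> B -> E -> D

Answer: C B E D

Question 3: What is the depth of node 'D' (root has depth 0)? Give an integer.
Answer: 3

Derivation:
Path from root to D: C -> B -> E -> D
Depth = number of edges = 3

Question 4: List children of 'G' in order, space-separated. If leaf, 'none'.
Node G's children (from adjacency): (leaf)

Answer: none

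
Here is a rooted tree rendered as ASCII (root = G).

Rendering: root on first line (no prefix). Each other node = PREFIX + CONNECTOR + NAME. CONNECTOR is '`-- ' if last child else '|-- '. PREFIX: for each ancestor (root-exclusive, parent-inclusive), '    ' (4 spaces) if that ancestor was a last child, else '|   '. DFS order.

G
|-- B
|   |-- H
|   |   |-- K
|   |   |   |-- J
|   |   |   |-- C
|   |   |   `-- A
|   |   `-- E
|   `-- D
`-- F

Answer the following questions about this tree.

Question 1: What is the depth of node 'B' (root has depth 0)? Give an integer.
Answer: 1

Derivation:
Path from root to B: G -> B
Depth = number of edges = 1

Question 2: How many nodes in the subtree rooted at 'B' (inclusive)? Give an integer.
Subtree rooted at B contains: A, B, C, D, E, H, J, K
Count = 8

Answer: 8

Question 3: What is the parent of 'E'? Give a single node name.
Scan adjacency: E appears as child of H

Answer: H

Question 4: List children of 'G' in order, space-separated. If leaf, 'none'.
Answer: B F

Derivation:
Node G's children (from adjacency): B, F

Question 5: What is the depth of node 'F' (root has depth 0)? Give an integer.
Path from root to F: G -> F
Depth = number of edges = 1

Answer: 1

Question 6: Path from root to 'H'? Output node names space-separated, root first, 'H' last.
Walk down from root: G -> B -> H

Answer: G B H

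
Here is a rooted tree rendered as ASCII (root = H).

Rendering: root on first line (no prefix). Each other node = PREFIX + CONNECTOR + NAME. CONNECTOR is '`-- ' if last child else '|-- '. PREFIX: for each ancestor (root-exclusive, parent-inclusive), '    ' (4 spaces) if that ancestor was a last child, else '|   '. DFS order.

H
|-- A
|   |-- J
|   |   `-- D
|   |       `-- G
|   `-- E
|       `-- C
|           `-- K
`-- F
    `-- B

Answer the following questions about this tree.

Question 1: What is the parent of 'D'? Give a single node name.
Answer: J

Derivation:
Scan adjacency: D appears as child of J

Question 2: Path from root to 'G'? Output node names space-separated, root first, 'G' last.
Answer: H A J D G

Derivation:
Walk down from root: H -> A -> J -> D -> G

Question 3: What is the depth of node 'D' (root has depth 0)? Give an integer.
Path from root to D: H -> A -> J -> D
Depth = number of edges = 3

Answer: 3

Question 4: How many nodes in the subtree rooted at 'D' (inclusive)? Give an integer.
Subtree rooted at D contains: D, G
Count = 2

Answer: 2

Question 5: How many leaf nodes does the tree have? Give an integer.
Leaves (nodes with no children): B, G, K

Answer: 3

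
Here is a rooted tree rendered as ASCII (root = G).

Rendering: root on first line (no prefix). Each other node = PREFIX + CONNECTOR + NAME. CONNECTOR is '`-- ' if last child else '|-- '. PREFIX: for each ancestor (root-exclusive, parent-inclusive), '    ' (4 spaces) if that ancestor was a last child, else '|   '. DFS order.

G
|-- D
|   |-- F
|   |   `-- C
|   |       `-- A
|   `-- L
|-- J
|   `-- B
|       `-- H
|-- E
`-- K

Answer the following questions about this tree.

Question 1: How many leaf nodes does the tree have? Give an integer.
Leaves (nodes with no children): A, E, H, K, L

Answer: 5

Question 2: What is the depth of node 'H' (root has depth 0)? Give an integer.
Answer: 3

Derivation:
Path from root to H: G -> J -> B -> H
Depth = number of edges = 3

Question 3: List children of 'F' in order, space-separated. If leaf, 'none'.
Node F's children (from adjacency): C

Answer: C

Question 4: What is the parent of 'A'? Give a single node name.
Answer: C

Derivation:
Scan adjacency: A appears as child of C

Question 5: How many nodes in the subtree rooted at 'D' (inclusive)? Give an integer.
Subtree rooted at D contains: A, C, D, F, L
Count = 5

Answer: 5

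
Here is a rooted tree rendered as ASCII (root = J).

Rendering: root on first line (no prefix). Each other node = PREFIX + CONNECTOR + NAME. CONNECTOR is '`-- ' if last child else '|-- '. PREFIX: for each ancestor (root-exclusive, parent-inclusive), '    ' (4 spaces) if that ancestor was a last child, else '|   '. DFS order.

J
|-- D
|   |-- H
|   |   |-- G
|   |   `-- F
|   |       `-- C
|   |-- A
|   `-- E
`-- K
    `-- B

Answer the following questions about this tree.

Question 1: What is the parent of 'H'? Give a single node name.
Scan adjacency: H appears as child of D

Answer: D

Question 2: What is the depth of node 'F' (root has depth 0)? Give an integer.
Answer: 3

Derivation:
Path from root to F: J -> D -> H -> F
Depth = number of edges = 3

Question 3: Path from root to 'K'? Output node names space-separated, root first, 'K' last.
Walk down from root: J -> K

Answer: J K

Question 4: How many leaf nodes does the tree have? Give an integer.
Answer: 5

Derivation:
Leaves (nodes with no children): A, B, C, E, G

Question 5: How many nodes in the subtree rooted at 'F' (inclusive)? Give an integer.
Subtree rooted at F contains: C, F
Count = 2

Answer: 2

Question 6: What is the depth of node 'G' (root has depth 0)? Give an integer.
Answer: 3

Derivation:
Path from root to G: J -> D -> H -> G
Depth = number of edges = 3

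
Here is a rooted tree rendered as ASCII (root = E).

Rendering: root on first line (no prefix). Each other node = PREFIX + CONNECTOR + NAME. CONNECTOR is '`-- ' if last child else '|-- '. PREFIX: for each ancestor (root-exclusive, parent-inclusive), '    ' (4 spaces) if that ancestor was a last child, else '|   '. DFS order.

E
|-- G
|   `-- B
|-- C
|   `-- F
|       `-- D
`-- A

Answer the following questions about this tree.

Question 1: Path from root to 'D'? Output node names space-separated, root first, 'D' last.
Walk down from root: E -> C -> F -> D

Answer: E C F D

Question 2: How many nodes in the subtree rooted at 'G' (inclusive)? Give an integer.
Subtree rooted at G contains: B, G
Count = 2

Answer: 2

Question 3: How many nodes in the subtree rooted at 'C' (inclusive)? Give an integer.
Answer: 3

Derivation:
Subtree rooted at C contains: C, D, F
Count = 3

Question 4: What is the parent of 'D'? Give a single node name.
Answer: F

Derivation:
Scan adjacency: D appears as child of F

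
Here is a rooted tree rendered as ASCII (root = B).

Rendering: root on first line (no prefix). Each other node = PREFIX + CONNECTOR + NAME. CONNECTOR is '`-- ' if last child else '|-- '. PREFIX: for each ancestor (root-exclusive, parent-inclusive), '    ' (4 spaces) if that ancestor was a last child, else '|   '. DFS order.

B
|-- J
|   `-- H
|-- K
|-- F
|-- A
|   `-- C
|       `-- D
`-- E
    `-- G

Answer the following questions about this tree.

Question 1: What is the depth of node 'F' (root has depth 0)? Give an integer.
Path from root to F: B -> F
Depth = number of edges = 1

Answer: 1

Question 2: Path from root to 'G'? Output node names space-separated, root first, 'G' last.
Walk down from root: B -> E -> G

Answer: B E G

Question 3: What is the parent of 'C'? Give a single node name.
Scan adjacency: C appears as child of A

Answer: A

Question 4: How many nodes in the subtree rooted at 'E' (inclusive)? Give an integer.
Subtree rooted at E contains: E, G
Count = 2

Answer: 2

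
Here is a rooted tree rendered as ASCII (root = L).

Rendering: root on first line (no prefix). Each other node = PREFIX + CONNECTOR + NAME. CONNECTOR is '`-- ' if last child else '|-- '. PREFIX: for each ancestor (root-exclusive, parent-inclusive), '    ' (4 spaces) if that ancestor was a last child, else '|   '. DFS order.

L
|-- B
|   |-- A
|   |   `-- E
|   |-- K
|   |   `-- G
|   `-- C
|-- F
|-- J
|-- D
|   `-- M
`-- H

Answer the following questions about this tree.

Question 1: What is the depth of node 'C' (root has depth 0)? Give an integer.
Answer: 2

Derivation:
Path from root to C: L -> B -> C
Depth = number of edges = 2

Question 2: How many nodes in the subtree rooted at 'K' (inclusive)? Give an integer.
Subtree rooted at K contains: G, K
Count = 2

Answer: 2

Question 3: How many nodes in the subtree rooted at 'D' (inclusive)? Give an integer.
Answer: 2

Derivation:
Subtree rooted at D contains: D, M
Count = 2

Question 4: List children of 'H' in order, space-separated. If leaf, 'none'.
Node H's children (from adjacency): (leaf)

Answer: none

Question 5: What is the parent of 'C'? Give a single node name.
Scan adjacency: C appears as child of B

Answer: B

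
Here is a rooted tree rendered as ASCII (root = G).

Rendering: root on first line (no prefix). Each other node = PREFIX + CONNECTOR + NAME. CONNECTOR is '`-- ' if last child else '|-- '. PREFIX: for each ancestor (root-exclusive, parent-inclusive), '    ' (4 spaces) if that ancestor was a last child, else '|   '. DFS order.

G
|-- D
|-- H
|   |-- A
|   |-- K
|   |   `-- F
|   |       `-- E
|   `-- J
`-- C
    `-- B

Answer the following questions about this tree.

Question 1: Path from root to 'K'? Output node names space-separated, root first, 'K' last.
Answer: G H K

Derivation:
Walk down from root: G -> H -> K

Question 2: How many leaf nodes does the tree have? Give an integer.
Answer: 5

Derivation:
Leaves (nodes with no children): A, B, D, E, J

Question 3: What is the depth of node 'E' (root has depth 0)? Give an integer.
Path from root to E: G -> H -> K -> F -> E
Depth = number of edges = 4

Answer: 4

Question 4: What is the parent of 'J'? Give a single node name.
Scan adjacency: J appears as child of H

Answer: H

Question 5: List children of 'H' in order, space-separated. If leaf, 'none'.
Answer: A K J

Derivation:
Node H's children (from adjacency): A, K, J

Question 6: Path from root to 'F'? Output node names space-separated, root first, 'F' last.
Answer: G H K F

Derivation:
Walk down from root: G -> H -> K -> F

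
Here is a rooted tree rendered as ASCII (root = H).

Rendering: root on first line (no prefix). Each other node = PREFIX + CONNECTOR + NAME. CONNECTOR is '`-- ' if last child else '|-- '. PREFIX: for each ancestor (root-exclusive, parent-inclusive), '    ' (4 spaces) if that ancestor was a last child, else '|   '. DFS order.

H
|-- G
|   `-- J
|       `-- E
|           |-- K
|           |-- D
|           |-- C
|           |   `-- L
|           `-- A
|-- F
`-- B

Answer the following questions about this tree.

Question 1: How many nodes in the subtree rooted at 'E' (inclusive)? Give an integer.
Subtree rooted at E contains: A, C, D, E, K, L
Count = 6

Answer: 6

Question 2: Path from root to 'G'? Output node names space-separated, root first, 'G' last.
Walk down from root: H -> G

Answer: H G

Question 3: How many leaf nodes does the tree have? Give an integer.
Leaves (nodes with no children): A, B, D, F, K, L

Answer: 6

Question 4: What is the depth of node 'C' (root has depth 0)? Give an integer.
Answer: 4

Derivation:
Path from root to C: H -> G -> J -> E -> C
Depth = number of edges = 4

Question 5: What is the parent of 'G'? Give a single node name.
Scan adjacency: G appears as child of H

Answer: H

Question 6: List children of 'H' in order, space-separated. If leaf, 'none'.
Answer: G F B

Derivation:
Node H's children (from adjacency): G, F, B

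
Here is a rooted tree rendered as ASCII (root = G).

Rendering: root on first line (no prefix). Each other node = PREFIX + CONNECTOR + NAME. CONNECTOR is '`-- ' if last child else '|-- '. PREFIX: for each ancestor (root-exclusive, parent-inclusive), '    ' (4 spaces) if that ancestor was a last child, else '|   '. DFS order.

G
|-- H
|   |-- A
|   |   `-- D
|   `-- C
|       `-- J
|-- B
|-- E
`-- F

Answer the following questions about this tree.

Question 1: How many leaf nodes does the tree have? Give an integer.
Leaves (nodes with no children): B, D, E, F, J

Answer: 5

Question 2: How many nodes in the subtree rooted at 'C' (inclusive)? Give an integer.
Subtree rooted at C contains: C, J
Count = 2

Answer: 2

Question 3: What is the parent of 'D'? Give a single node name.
Scan adjacency: D appears as child of A

Answer: A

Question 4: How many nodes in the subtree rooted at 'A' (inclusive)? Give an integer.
Answer: 2

Derivation:
Subtree rooted at A contains: A, D
Count = 2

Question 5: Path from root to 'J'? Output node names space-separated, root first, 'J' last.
Answer: G H C J

Derivation:
Walk down from root: G -> H -> C -> J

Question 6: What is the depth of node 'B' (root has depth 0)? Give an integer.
Path from root to B: G -> B
Depth = number of edges = 1

Answer: 1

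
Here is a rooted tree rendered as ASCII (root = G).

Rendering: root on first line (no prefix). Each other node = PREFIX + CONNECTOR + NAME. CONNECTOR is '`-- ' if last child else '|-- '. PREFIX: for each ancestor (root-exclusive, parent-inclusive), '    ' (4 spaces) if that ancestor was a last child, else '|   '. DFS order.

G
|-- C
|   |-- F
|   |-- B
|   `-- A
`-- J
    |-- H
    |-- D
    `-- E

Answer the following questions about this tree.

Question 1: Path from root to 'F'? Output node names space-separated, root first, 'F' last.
Answer: G C F

Derivation:
Walk down from root: G -> C -> F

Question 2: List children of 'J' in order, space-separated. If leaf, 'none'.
Answer: H D E

Derivation:
Node J's children (from adjacency): H, D, E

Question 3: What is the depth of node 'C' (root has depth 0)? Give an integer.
Answer: 1

Derivation:
Path from root to C: G -> C
Depth = number of edges = 1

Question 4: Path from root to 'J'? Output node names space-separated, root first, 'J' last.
Answer: G J

Derivation:
Walk down from root: G -> J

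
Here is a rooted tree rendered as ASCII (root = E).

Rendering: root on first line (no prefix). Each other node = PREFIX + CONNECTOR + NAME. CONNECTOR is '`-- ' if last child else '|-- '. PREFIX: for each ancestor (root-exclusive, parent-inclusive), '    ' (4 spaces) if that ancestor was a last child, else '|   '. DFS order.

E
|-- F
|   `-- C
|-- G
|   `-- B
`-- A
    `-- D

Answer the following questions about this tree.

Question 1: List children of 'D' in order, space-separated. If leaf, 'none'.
Node D's children (from adjacency): (leaf)

Answer: none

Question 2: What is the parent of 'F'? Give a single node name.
Answer: E

Derivation:
Scan adjacency: F appears as child of E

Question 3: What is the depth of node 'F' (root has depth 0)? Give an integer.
Path from root to F: E -> F
Depth = number of edges = 1

Answer: 1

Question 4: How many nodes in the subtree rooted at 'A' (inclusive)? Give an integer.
Answer: 2

Derivation:
Subtree rooted at A contains: A, D
Count = 2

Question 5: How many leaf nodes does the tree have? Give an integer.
Answer: 3

Derivation:
Leaves (nodes with no children): B, C, D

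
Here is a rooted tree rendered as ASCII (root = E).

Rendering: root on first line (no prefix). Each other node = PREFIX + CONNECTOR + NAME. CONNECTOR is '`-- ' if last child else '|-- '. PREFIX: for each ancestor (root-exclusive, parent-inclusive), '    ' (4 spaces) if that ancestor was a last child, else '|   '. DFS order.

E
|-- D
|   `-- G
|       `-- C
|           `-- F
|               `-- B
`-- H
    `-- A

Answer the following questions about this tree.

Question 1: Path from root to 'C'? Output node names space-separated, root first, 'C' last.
Answer: E D G C

Derivation:
Walk down from root: E -> D -> G -> C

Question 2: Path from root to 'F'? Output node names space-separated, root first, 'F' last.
Answer: E D G C F

Derivation:
Walk down from root: E -> D -> G -> C -> F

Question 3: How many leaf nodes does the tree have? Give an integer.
Answer: 2

Derivation:
Leaves (nodes with no children): A, B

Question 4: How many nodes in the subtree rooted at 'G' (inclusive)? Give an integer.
Subtree rooted at G contains: B, C, F, G
Count = 4

Answer: 4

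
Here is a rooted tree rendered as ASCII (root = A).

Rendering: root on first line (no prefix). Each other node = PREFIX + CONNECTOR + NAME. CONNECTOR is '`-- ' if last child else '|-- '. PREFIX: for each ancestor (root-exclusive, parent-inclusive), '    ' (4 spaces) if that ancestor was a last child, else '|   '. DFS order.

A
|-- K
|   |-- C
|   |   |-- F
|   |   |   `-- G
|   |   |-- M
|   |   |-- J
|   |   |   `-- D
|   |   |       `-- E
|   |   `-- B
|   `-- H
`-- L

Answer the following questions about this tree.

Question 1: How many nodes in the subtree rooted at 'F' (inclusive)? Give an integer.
Subtree rooted at F contains: F, G
Count = 2

Answer: 2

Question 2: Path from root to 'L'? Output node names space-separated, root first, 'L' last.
Walk down from root: A -> L

Answer: A L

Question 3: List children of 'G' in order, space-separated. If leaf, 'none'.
Node G's children (from adjacency): (leaf)

Answer: none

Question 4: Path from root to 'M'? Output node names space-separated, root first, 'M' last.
Answer: A K C M

Derivation:
Walk down from root: A -> K -> C -> M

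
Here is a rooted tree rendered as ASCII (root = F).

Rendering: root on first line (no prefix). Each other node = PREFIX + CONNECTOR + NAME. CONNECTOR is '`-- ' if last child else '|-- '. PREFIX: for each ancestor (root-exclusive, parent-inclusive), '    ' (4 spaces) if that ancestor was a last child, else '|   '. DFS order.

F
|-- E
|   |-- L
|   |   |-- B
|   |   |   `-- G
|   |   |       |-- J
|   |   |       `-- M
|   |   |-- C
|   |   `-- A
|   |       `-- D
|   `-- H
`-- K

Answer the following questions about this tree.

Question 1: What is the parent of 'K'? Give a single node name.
Scan adjacency: K appears as child of F

Answer: F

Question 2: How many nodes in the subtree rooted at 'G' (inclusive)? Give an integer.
Answer: 3

Derivation:
Subtree rooted at G contains: G, J, M
Count = 3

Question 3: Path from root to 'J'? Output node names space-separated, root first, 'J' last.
Answer: F E L B G J

Derivation:
Walk down from root: F -> E -> L -> B -> G -> J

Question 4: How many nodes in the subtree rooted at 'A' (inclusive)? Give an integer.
Answer: 2

Derivation:
Subtree rooted at A contains: A, D
Count = 2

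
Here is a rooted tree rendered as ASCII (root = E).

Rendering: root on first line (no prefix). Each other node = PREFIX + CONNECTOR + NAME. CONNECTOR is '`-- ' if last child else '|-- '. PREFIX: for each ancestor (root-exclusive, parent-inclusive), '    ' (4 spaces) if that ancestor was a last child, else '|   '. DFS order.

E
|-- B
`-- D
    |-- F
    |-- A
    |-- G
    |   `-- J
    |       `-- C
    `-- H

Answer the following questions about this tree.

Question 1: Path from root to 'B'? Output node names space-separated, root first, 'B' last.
Walk down from root: E -> B

Answer: E B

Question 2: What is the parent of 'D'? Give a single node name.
Answer: E

Derivation:
Scan adjacency: D appears as child of E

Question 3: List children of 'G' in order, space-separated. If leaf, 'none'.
Node G's children (from adjacency): J

Answer: J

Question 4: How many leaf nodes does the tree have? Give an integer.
Answer: 5

Derivation:
Leaves (nodes with no children): A, B, C, F, H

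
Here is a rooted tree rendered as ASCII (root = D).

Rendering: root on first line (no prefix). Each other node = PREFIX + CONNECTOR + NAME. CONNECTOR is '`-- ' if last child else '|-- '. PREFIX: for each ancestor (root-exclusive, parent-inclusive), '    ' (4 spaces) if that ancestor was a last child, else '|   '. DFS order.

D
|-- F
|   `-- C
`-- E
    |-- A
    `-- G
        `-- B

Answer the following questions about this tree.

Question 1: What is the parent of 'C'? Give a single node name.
Scan adjacency: C appears as child of F

Answer: F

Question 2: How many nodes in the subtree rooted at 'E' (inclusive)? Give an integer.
Subtree rooted at E contains: A, B, E, G
Count = 4

Answer: 4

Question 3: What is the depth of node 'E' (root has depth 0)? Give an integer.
Answer: 1

Derivation:
Path from root to E: D -> E
Depth = number of edges = 1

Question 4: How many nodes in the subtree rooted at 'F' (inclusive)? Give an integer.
Subtree rooted at F contains: C, F
Count = 2

Answer: 2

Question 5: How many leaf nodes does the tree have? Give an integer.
Leaves (nodes with no children): A, B, C

Answer: 3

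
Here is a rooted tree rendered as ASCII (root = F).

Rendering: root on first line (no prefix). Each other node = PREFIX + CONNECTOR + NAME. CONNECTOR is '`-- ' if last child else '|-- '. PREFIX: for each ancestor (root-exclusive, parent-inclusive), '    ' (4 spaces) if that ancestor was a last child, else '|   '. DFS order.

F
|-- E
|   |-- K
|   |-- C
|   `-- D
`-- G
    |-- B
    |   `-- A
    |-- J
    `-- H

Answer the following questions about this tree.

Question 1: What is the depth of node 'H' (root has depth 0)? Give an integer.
Answer: 2

Derivation:
Path from root to H: F -> G -> H
Depth = number of edges = 2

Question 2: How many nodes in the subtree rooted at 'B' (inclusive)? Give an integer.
Subtree rooted at B contains: A, B
Count = 2

Answer: 2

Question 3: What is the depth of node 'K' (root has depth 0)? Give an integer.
Path from root to K: F -> E -> K
Depth = number of edges = 2

Answer: 2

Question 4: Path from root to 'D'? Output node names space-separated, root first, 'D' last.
Answer: F E D

Derivation:
Walk down from root: F -> E -> D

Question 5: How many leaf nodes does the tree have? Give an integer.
Answer: 6

Derivation:
Leaves (nodes with no children): A, C, D, H, J, K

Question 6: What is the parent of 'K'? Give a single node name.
Scan adjacency: K appears as child of E

Answer: E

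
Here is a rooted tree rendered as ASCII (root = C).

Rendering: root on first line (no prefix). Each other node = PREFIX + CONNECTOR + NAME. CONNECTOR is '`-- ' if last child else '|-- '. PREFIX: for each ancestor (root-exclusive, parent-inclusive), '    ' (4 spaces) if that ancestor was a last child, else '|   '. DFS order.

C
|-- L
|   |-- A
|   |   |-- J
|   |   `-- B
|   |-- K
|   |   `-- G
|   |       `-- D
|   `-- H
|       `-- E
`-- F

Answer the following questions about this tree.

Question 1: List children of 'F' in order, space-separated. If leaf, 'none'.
Node F's children (from adjacency): (leaf)

Answer: none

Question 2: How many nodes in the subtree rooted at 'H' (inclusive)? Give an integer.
Subtree rooted at H contains: E, H
Count = 2

Answer: 2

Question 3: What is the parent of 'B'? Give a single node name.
Scan adjacency: B appears as child of A

Answer: A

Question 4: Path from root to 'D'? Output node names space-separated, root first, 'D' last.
Walk down from root: C -> L -> K -> G -> D

Answer: C L K G D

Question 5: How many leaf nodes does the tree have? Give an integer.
Leaves (nodes with no children): B, D, E, F, J

Answer: 5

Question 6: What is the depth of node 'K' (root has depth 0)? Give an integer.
Answer: 2

Derivation:
Path from root to K: C -> L -> K
Depth = number of edges = 2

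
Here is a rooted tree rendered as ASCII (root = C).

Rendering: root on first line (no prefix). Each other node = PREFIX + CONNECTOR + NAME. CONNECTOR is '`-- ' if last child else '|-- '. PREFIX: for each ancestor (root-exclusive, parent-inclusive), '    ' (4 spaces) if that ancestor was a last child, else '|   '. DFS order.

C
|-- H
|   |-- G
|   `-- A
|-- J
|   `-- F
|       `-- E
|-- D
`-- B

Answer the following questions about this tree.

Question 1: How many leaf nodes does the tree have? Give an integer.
Answer: 5

Derivation:
Leaves (nodes with no children): A, B, D, E, G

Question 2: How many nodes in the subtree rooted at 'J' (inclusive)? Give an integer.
Subtree rooted at J contains: E, F, J
Count = 3

Answer: 3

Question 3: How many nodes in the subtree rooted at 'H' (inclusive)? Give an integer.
Answer: 3

Derivation:
Subtree rooted at H contains: A, G, H
Count = 3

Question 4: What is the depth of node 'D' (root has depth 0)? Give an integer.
Answer: 1

Derivation:
Path from root to D: C -> D
Depth = number of edges = 1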